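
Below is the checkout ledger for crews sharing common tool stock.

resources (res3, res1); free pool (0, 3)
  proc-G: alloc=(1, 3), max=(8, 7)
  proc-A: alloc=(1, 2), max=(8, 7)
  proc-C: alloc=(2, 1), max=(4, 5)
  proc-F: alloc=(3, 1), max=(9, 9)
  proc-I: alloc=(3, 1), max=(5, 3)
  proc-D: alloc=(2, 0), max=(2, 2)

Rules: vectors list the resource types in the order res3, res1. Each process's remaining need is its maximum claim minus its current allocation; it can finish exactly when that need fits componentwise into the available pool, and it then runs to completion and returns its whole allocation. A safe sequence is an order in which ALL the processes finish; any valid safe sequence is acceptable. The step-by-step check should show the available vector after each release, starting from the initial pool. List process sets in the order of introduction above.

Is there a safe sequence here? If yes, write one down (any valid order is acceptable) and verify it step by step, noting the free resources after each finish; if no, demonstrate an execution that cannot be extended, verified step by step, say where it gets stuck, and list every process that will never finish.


SAFE, for example via the order proc-D, proc-I, proc-C, proc-G, proc-F, proc-A.
Key observation: the first exact fit in this order is proc-I — it needs (2, 2) with (2, 3) free, meeting a requested resource to the last unit.
Walking it through:
  pool = (0, 3)
  proc-D needs (0, 2) <= (0, 3) -> finishes; pool += (2, 0) = (2, 3)
  proc-I needs (2, 2) <= (2, 3) -> finishes; pool += (3, 1) = (5, 4)
  proc-C needs (2, 4) <= (5, 4) -> finishes; pool += (2, 1) = (7, 5)
  proc-G needs (7, 4) <= (7, 5) -> finishes; pool += (1, 3) = (8, 8)
  proc-F needs (6, 8) <= (8, 8) -> finishes; pool += (3, 1) = (11, 9)
  proc-A needs (7, 5) <= (11, 9) -> finishes; pool += (1, 2) = (12, 11)


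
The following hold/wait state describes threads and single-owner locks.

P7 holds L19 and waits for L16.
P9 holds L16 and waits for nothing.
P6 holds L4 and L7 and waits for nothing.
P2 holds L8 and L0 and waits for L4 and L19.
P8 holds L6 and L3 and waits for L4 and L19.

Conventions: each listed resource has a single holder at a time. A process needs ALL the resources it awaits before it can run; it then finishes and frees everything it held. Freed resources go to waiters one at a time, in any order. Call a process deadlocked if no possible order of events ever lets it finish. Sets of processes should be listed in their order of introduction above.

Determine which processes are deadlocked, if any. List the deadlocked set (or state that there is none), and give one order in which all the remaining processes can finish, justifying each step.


The deadlocked set is empty.
Key observation: the wait graph is acyclic; completion cascades from the unblocked processes through everyone else.
One completion order for the rest: P9, P6, P7, P2, P8.
Check, step by step:
  run P9 (it waits on nothing); releases L16
  run P6 (it waits on nothing); releases L4 and L7
  P7 waits on L16 — all released -> runs and releases L19
  P2 waits on L4 and L19 — all released -> runs and releases L8 and L0
  P8 waits on L4 and L19 — all released -> runs and releases L6 and L3


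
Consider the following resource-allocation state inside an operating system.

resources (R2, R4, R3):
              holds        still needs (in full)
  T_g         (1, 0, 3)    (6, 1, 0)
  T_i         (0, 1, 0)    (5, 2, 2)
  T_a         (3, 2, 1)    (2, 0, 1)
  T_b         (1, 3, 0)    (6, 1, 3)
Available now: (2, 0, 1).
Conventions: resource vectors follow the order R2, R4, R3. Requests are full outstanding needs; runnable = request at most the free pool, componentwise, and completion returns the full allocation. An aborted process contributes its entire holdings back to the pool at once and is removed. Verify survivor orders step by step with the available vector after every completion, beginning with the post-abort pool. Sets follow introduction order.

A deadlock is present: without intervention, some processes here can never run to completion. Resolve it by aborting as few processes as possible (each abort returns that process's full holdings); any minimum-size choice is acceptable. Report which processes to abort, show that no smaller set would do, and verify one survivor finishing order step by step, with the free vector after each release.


The answer: abort T_b.
Key observation: the deadlocked T_g becomes finishable only because T_b released (1, 3, 0); it completes at step 2 below.
No smaller set exists: with zero aborts the deadlock remains.
Survivors finish in the order: T_a, T_g, T_i. Walking it through (pool after the aborts first):
  pool = (3, 3, 1)
  T_a: need (2, 0, 1) fits (3, 3, 1); releases (3, 2, 1), pool now (6, 5, 2)
  T_g: need (6, 1, 0) fits (6, 5, 2); releases (1, 0, 3), pool now (7, 5, 5)
  T_i: need (5, 2, 2) fits (7, 5, 5); releases (0, 1, 0), pool now (7, 6, 5)


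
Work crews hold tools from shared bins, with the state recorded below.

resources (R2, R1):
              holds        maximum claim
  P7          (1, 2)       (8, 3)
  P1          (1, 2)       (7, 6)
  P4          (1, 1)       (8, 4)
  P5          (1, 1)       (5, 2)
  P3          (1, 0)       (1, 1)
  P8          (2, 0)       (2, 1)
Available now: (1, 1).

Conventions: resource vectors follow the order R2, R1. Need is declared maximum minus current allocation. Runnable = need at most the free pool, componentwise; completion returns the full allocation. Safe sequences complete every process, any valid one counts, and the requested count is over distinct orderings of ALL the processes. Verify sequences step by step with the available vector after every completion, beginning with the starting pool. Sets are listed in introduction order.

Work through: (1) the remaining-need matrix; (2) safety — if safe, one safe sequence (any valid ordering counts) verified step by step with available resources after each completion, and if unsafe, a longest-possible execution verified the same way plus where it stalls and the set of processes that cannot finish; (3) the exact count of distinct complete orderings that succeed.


(1) Remaining need (order R2, R1):
  P7: (7, 1)
  P1: (6, 4)
  P4: (7, 3)
  P5: (4, 1)
  P3: (0, 1)
  P8: (0, 1)
(2) UNSAFE — no complete ordering exists.
Key observation: even finishing P8, P3, P5 leaves just (5, 2) free — too little R2 for any of the remaining processes.
The run P8, P3, P5 cannot be extended any further. Check, step by step:
  pool = (1, 1)
  run P8 (needs (0, 1), free (1, 1)); after release of (2, 0) the pool is (3, 1)
  run P3 (needs (0, 1), free (3, 1)); after release of (1, 0) the pool is (4, 1)
  run P5 (needs (4, 1), free (4, 1)); after release of (1, 1) the pool is (5, 2)
  P7 cannot run: need (7, 1) vs free (5, 2) (insufficient R2)
  P1 cannot run: need (6, 4) vs free (5, 2) (insufficient R2 and R1)
  P4 cannot run: need (7, 3) vs free (5, 2) (insufficient R2 and R1)
Permanently blocked: P7, P1 and P4.
(3) The exact count: 0 of the possible complete orderings are safe sequences.


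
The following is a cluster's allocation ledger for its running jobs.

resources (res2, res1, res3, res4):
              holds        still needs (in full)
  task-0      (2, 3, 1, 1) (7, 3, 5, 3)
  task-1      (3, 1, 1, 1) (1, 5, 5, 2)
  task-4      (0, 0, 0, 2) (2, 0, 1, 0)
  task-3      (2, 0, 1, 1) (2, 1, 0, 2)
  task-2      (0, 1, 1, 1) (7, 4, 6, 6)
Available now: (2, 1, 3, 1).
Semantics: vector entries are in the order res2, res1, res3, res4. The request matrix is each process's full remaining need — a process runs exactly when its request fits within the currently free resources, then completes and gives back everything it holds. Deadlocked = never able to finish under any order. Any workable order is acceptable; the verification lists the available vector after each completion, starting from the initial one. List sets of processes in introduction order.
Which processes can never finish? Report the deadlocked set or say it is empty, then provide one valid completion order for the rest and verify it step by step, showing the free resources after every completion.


The deadlocked set is task-0, task-1 and task-2.
Key observation: the pool after task-4, task-3 is (4, 1, 4, 4); every surviving request exceeds it in res1, so progress ends there.
One completion order for the rest: task-4, task-3. Step-by-step check:
  pool = (2, 1, 3, 1)
  task-4 needs (2, 0, 1, 0) <= (2, 1, 3, 1) -> finishes; pool += (0, 0, 0, 2) = (2, 1, 3, 3)
  task-3 needs (2, 1, 0, 2) <= (2, 1, 3, 3) -> finishes; pool += (2, 0, 1, 1) = (4, 1, 4, 4)
None of the blocked processes ever fits:
  task-0 still needs (7, 3, 5, 3) but only (4, 1, 4, 4) is free — short on res2, res1 and res3
  task-1 still needs (1, 5, 5, 2) but only (4, 1, 4, 4) is free — short on res1 and res3
  task-2 still needs (7, 4, 6, 6) but only (4, 1, 4, 4) is free — short on res2, res1, res3 and res4


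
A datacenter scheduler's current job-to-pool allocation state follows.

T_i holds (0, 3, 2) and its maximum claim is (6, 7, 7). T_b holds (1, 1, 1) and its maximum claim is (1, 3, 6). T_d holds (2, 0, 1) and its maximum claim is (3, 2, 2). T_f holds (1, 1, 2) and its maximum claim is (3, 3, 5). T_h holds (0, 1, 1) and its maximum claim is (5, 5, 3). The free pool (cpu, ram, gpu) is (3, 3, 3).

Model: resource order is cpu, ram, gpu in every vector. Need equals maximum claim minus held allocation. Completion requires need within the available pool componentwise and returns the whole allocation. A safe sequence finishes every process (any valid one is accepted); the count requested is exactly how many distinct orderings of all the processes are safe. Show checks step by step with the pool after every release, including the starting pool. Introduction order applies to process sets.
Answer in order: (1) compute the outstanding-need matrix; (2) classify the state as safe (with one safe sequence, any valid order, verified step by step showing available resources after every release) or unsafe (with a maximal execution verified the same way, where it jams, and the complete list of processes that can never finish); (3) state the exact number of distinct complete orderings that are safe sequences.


(1) Outstanding need per process (order cpu, ram, gpu):
  T_i: (6, 4, 5)
  T_b: (0, 2, 5)
  T_d: (1, 2, 1)
  T_f: (2, 2, 3)
  T_h: (5, 4, 2)
(2) SAFE — a valid safe sequence is T_f, T_b, T_h, T_d, T_i.
Key observation: the first exact fit in this order is T_f — it needs (2, 2, 3) with (3, 3, 3) free, meeting a requested resource to the last unit.
Step-by-step check:
  pool = (3, 3, 3)
  T_f: need (2, 2, 3) fits (3, 3, 3); releases (1, 1, 2), pool now (4, 4, 5)
  T_b: need (0, 2, 5) fits (4, 4, 5); releases (1, 1, 1), pool now (5, 5, 6)
  T_h: need (5, 4, 2) fits (5, 5, 6); releases (0, 1, 1), pool now (5, 6, 7)
  T_d: need (1, 2, 1) fits (5, 6, 7); releases (2, 0, 1), pool now (7, 6, 8)
  T_i: need (6, 4, 5) fits (7, 6, 8); releases (0, 3, 2), pool now (7, 9, 10)
(3) The exact count: 15 of the possible complete orderings are safe sequences.


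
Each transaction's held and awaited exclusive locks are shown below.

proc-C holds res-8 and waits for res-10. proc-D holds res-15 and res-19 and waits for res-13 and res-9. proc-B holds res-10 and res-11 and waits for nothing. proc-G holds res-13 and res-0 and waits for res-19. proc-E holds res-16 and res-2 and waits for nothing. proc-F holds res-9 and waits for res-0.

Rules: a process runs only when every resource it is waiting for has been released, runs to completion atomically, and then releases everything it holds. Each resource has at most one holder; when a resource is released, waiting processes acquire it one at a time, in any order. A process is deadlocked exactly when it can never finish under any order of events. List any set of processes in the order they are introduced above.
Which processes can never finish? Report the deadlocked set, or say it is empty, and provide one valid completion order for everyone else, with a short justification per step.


Deadlocked set: proc-D, proc-G and proc-F.
Key observation: nobody on the ring proc-D -> proc-G -> proc-D can start until another member finishes, which never happens; proc-F is caught in further circular waits.
A valid finishing order for the others: proc-E, proc-B, proc-C.
Check, step by step:
  proc-E: no waits; runs immediately, freeing res-16 and res-2
  proc-B: no waits; runs immediately, freeing res-10 and res-11
  proc-C waits on res-10 — all released -> runs and releases res-8


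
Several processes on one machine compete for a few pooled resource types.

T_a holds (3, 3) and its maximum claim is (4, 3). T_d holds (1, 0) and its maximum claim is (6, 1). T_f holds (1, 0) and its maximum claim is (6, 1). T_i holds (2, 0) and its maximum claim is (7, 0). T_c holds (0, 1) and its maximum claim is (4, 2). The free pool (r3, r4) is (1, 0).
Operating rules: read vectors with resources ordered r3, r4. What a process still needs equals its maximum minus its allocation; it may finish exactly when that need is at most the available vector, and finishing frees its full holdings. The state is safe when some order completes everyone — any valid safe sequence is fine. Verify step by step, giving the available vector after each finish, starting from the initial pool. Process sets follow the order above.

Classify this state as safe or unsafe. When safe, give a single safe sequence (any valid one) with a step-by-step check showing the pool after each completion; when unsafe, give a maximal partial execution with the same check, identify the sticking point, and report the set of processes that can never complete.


UNSAFE — no complete ordering exists.
Key observation: once T_a, T_c finish, the pool peaks at (4, 4) — and every remaining process still needs more r3 than that.
Going as far as possible: T_a, T_c; after that, nothing fits. Step-by-step check:
  pool = (1, 0)
  T_a: need (1, 0) fits (1, 0); releases (3, 3), pool now (4, 3)
  T_c: need (4, 1) fits (4, 3); releases (0, 1), pool now (4, 4)
  blocked: T_d wants (5, 1), pool (4, 4) — not enough r3
  blocked: T_f wants (5, 1), pool (4, 4) — not enough r3
  blocked: T_i wants (5, 0), pool (4, 4) — not enough r3
Permanently blocked: T_d, T_f and T_i.


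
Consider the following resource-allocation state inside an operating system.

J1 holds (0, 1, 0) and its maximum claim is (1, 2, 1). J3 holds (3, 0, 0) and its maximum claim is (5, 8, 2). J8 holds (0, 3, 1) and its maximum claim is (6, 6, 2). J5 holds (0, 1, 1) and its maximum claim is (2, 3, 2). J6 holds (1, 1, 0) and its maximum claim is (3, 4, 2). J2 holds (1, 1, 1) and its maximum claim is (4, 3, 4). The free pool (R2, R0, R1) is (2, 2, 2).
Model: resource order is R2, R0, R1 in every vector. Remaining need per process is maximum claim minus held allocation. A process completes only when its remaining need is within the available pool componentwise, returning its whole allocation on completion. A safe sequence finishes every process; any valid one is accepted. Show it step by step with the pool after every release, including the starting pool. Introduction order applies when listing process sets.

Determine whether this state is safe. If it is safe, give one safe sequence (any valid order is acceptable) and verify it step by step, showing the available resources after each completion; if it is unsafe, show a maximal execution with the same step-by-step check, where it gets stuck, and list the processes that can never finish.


The state is UNSAFE.
Key observation: after J1, J6, J5, J2 the pool peaks at (4, 6, 4), and each blocked process is short somewhere: J3 on R0; J8 on R2.
A maximal execution: J1, J6, J5, J2 — then nothing else fits. Check, step by step:
  pool = (2, 2, 2)
  J1 needs (1, 1, 1) <= (2, 2, 2) -> finishes; pool += (0, 1, 0) = (2, 3, 2)
  J6 needs (2, 3, 2) <= (2, 3, 2) -> finishes; pool += (1, 1, 0) = (3, 4, 2)
  J5 needs (2, 2, 1) <= (3, 4, 2) -> finishes; pool += (0, 1, 1) = (3, 5, 3)
  J2 needs (3, 2, 3) <= (3, 5, 3) -> finishes; pool += (1, 1, 1) = (4, 6, 4)
  blocked: J3 wants (2, 8, 2), pool (4, 6, 4) — not enough R0
  blocked: J8 wants (6, 3, 1), pool (4, 6, 4) — not enough R2
Processes that can never finish: J3 and J8.


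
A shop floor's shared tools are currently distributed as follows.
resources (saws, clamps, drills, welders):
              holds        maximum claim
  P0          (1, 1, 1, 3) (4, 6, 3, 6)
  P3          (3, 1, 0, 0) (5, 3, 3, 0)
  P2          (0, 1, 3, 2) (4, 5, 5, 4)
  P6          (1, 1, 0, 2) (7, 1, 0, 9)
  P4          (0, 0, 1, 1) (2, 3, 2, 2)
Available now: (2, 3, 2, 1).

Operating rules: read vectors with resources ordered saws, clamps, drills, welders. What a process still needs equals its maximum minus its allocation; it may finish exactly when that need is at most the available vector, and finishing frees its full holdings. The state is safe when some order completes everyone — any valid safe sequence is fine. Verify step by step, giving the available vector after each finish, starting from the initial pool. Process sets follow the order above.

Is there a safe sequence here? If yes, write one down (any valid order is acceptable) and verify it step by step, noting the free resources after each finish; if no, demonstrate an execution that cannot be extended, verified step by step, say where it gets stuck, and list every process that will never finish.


SAFE — a valid safe sequence is P4, P3, P2, P0, P6.
Key observation: P4 marks the first exact bind of the order: its need (2, 3, 1, 1) fits the free (2, 3, 2, 1) with zero slack on a requested resource.
Walking it through:
  pool = (2, 3, 2, 1)
  P4 needs (2, 3, 1, 1) <= (2, 3, 2, 1) -> finishes; pool += (0, 0, 1, 1) = (2, 3, 3, 2)
  P3 needs (2, 2, 3, 0) <= (2, 3, 3, 2) -> finishes; pool += (3, 1, 0, 0) = (5, 4, 3, 2)
  P2 needs (4, 4, 2, 2) <= (5, 4, 3, 2) -> finishes; pool += (0, 1, 3, 2) = (5, 5, 6, 4)
  P0 needs (3, 5, 2, 3) <= (5, 5, 6, 4) -> finishes; pool += (1, 1, 1, 3) = (6, 6, 7, 7)
  P6 needs (6, 0, 0, 7) <= (6, 6, 7, 7) -> finishes; pool += (1, 1, 0, 2) = (7, 7, 7, 9)


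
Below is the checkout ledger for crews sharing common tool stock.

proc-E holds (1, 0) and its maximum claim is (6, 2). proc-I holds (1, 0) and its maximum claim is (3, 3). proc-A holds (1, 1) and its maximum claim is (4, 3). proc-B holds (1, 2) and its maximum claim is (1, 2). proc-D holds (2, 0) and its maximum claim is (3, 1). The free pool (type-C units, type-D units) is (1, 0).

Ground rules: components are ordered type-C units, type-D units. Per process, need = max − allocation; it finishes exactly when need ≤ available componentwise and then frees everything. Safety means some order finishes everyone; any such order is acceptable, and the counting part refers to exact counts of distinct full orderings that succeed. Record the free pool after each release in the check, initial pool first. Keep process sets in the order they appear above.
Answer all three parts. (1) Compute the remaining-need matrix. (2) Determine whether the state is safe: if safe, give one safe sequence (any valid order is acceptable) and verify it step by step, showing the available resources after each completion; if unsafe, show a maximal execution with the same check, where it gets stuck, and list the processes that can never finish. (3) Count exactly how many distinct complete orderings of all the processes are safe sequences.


(1) Outstanding need per process (order type-C units, type-D units):
  proc-E: (5, 2)
  proc-I: (2, 3)
  proc-A: (3, 2)
  proc-B: (0, 0)
  proc-D: (1, 1)
(2) The state is SAFE; one workable sequence: proc-B, proc-D, proc-A, proc-I, proc-E.
Key observation: at proc-A the run first touches a limit — (3, 2) against (4, 2), exact on a resource it actually requests.
Check, step by step:
  pool = (1, 0)
  run proc-B (needs (0, 0), free (1, 0)); after release of (1, 2) the pool is (2, 2)
  run proc-D (needs (1, 1), free (2, 2)); after release of (2, 0) the pool is (4, 2)
  run proc-A (needs (3, 2), free (4, 2)); after release of (1, 1) the pool is (5, 3)
  run proc-I (needs (2, 3), free (5, 3)); after release of (1, 0) the pool is (6, 3)
  run proc-E (needs (5, 2), free (6, 3)); after release of (1, 0) the pool is (7, 3)
(3) The exact count: 2 of the possible complete orderings are safe sequences.


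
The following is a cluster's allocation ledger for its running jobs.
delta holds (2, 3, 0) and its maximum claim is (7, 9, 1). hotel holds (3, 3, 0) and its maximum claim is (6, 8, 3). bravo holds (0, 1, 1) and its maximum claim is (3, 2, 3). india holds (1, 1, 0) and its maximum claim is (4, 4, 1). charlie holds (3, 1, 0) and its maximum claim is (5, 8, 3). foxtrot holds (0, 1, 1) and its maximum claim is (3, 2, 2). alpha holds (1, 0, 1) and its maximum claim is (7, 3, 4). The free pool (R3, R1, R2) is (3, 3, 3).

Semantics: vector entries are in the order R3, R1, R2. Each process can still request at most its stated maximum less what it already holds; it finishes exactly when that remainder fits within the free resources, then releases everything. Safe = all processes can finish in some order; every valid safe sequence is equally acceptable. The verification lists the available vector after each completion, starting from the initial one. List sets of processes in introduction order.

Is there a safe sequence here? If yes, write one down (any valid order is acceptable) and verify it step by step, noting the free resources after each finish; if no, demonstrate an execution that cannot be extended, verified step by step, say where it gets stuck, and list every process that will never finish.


SAFE. One safe sequence: foxtrot, bravo, india, hotel, alpha, charlie, delta.
Key observation: foxtrot marks the first exact bind of the order: its need (3, 1, 1) fits the free (3, 3, 3) with zero slack on a requested resource.
Step-by-step check:
  pool = (3, 3, 3)
  foxtrot needs (3, 1, 1) <= (3, 3, 3) -> finishes; pool += (0, 1, 1) = (3, 4, 4)
  bravo needs (3, 1, 2) <= (3, 4, 4) -> finishes; pool += (0, 1, 1) = (3, 5, 5)
  india needs (3, 3, 1) <= (3, 5, 5) -> finishes; pool += (1, 1, 0) = (4, 6, 5)
  hotel needs (3, 5, 3) <= (4, 6, 5) -> finishes; pool += (3, 3, 0) = (7, 9, 5)
  alpha needs (6, 3, 3) <= (7, 9, 5) -> finishes; pool += (1, 0, 1) = (8, 9, 6)
  charlie needs (2, 7, 3) <= (8, 9, 6) -> finishes; pool += (3, 1, 0) = (11, 10, 6)
  delta needs (5, 6, 1) <= (11, 10, 6) -> finishes; pool += (2, 3, 0) = (13, 13, 6)


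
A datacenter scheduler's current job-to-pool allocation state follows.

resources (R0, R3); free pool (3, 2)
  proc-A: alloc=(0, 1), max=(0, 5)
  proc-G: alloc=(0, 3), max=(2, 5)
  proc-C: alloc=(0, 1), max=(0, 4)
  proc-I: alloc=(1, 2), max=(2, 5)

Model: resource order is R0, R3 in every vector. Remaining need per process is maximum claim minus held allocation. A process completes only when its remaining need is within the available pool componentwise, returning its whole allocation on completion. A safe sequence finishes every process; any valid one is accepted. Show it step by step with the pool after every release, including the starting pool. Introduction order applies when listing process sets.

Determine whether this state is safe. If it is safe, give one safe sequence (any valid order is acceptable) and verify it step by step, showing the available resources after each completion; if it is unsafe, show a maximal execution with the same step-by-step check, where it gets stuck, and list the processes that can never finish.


SAFE. One safe sequence: proc-G, proc-C, proc-I, proc-A.
Key observation: the first exact fit in this order is proc-G — it needs (2, 2) with (3, 2) free, meeting a requested resource to the last unit.
Walking it through:
  pool = (3, 2)
  run proc-G (needs (2, 2), free (3, 2)); after release of (0, 3) the pool is (3, 5)
  run proc-C (needs (0, 3), free (3, 5)); after release of (0, 1) the pool is (3, 6)
  run proc-I (needs (1, 3), free (3, 6)); after release of (1, 2) the pool is (4, 8)
  run proc-A (needs (0, 4), free (4, 8)); after release of (0, 1) the pool is (4, 9)


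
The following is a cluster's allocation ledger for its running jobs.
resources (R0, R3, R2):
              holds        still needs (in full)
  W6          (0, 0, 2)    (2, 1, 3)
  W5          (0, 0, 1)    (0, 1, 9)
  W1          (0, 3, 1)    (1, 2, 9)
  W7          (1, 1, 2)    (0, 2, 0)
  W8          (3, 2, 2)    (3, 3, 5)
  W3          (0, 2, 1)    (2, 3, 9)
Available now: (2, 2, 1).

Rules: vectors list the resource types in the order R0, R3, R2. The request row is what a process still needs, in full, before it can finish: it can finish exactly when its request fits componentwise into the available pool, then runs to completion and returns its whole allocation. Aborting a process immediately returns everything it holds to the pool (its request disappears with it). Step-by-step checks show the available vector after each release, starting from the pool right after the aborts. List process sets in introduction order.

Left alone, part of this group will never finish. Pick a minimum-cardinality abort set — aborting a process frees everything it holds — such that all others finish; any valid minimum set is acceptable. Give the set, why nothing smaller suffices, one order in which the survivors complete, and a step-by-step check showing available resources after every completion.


Abort W1 and W3.
Key observation: the returned (0, 5, 2) from W1 and W3 is what brings W5 — unrunnable before, under any order — into play at step 4.
Why nothing smaller works — every single abort fails: W6 alone leaves W5 blocked (short on R2); W5 alone leaves W1 blocked (short on R2); W1 alone leaves W5 blocked (short on R2); W7 alone leaves W5 blocked (short on R2); W8 alone leaves W5 blocked (short on R2); W3 alone leaves W5 blocked (short on R2).
Survivors finish in the order: W6, W7, W8, W5. Check, step by step (pool after the aborts first):
  pool = (2, 7, 3)
  run W6 (needs (2, 1, 3), free (2, 7, 3)); after release of (0, 0, 2) the pool is (2, 7, 5)
  run W7 (needs (0, 2, 0), free (2, 7, 5)); after release of (1, 1, 2) the pool is (3, 8, 7)
  run W8 (needs (3, 3, 5), free (3, 8, 7)); after release of (3, 2, 2) the pool is (6, 10, 9)
  run W5 (needs (0, 1, 9), free (6, 10, 9)); after release of (0, 0, 1) the pool is (6, 10, 10)


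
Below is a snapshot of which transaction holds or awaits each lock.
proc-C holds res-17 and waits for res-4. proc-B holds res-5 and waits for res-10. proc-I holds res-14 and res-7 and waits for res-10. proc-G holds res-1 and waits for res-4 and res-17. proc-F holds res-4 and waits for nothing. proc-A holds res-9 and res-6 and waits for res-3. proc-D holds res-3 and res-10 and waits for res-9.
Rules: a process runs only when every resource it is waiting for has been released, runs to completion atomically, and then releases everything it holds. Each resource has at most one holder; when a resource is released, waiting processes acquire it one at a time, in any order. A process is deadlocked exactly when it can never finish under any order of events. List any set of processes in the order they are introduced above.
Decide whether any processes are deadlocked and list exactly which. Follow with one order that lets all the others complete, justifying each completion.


The deadlocked set is proc-B, proc-I, proc-A and proc-D.
Key observation: the loop proc-D -> proc-A -> proc-D blocks itself forever; proc-B and proc-I wait into the deadlock from upstream.
A valid finishing order for the others: proc-F, proc-C, proc-G.
Step-by-step check:
  run proc-F (it waits on nothing); releases res-4
  run proc-C (all its waits — res-4 — are resolved); releases res-17
  run proc-G (all its waits — res-4 and res-17 — are resolved); releases res-1


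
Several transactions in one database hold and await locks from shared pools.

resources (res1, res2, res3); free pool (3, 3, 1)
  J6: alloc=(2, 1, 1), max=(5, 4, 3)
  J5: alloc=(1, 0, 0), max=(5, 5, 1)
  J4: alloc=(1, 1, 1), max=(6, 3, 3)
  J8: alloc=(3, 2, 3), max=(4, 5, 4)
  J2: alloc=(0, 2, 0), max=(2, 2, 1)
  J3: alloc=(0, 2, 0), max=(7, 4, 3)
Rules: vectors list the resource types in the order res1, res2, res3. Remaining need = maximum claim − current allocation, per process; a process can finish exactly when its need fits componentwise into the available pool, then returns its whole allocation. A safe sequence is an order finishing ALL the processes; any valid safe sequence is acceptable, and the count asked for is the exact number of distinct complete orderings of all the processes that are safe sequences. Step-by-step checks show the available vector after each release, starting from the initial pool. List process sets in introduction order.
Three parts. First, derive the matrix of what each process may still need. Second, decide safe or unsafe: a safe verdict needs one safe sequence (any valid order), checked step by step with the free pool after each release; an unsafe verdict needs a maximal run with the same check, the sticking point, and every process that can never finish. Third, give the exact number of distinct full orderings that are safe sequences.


(1) Remaining need (order res1, res2, res3):
  J6: (3, 3, 2)
  J5: (4, 5, 1)
  J4: (5, 2, 2)
  J8: (1, 3, 1)
  J2: (2, 0, 1)
  J3: (7, 2, 3)
(2) SAFE, for example via the order J8, J4, J6, J2, J3, J5.
Key observation: J8 is the earliest step where a requested resource binds exactly: need (1, 3, 1), pool (3, 3, 1) at its turn.
Check, step by step:
  pool = (3, 3, 1)
  J8 needs (1, 3, 1) <= (3, 3, 1) -> finishes; pool += (3, 2, 3) = (6, 5, 4)
  J4 needs (5, 2, 2) <= (6, 5, 4) -> finishes; pool += (1, 1, 1) = (7, 6, 5)
  J6 needs (3, 3, 2) <= (7, 6, 5) -> finishes; pool += (2, 1, 1) = (9, 7, 6)
  J2 needs (2, 0, 1) <= (9, 7, 6) -> finishes; pool += (0, 2, 0) = (9, 9, 6)
  J3 needs (7, 2, 3) <= (9, 9, 6) -> finishes; pool += (0, 2, 0) = (9, 11, 6)
  J5 needs (4, 5, 1) <= (9, 11, 6) -> finishes; pool += (1, 0, 0) = (10, 11, 6)
(3) Precisely 108 of the possible complete orderings are safe sequences.


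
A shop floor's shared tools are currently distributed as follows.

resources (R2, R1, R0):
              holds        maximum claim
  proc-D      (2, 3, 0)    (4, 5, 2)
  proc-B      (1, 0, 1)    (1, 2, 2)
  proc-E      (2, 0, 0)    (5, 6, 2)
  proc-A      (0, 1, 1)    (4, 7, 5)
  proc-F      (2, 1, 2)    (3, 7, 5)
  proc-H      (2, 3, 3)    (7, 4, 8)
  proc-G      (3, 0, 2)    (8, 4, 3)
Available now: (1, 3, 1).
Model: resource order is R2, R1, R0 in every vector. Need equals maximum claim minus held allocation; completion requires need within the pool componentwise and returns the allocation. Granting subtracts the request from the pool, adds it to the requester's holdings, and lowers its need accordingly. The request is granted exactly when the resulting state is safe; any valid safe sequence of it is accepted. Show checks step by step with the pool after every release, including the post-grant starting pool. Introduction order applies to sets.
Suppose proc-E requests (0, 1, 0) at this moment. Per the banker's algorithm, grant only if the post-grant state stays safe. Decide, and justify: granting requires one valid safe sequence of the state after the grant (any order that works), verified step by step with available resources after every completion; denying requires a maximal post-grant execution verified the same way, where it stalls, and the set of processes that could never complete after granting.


GRANT — the state after the grant stays safe, e.g. via proc-B, proc-D, proc-E, proc-G, proc-F, proc-A, proc-H.
Key observation: with (1, 2, 1) left after the transfer, proc-B can run at once — the state stays safe.
Verifying the post-grant state step by step:
  pool = (1, 2, 1)
  proc-B needs (0, 2, 1) <= (1, 2, 1) -> finishes; pool += (1, 0, 1) = (2, 2, 2)
  proc-D needs (2, 2, 2) <= (2, 2, 2) -> finishes; pool += (2, 3, 0) = (4, 5, 2)
  proc-E needs (3, 5, 2) <= (4, 5, 2) -> finishes; pool += (2, 1, 0) = (6, 6, 2)
  proc-G needs (5, 4, 1) <= (6, 6, 2) -> finishes; pool += (3, 0, 2) = (9, 6, 4)
  proc-F needs (1, 6, 3) <= (9, 6, 4) -> finishes; pool += (2, 1, 2) = (11, 7, 6)
  proc-A needs (4, 6, 4) <= (11, 7, 6) -> finishes; pool += (0, 1, 1) = (11, 8, 7)
  proc-H needs (5, 1, 5) <= (11, 8, 7) -> finishes; pool += (2, 3, 3) = (13, 11, 10)


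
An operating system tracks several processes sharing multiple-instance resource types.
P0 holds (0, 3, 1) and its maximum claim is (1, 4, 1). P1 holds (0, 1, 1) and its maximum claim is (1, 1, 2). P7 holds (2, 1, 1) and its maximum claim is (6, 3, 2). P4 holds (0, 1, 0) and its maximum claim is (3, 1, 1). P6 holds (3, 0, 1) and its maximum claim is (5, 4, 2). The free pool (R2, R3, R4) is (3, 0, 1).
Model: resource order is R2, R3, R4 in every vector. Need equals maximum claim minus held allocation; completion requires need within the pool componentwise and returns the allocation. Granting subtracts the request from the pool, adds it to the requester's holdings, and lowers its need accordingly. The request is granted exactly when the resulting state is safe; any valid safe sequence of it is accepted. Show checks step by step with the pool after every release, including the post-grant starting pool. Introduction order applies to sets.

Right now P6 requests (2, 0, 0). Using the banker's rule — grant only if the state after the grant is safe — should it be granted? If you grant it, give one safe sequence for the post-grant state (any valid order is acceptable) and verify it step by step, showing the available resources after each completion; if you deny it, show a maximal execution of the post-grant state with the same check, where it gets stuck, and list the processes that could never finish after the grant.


GRANT — the state after the grant stays safe, e.g. via P1, P0, P6, P4, P7.
Key observation: the transfer keeps a workable pool ((1, 0, 1)); P1 starts the safe sequence.
Step-by-step check of the post-grant state:
  pool = (1, 0, 1)
  P1: need (1, 0, 1) fits (1, 0, 1); releases (0, 1, 1), pool now (1, 1, 2)
  P0: need (1, 1, 0) fits (1, 1, 2); releases (0, 3, 1), pool now (1, 4, 3)
  P6: need (0, 4, 1) fits (1, 4, 3); releases (5, 0, 1), pool now (6, 4, 4)
  P4: need (3, 0, 1) fits (6, 4, 4); releases (0, 1, 0), pool now (6, 5, 4)
  P7: need (4, 2, 1) fits (6, 5, 4); releases (2, 1, 1), pool now (8, 6, 5)


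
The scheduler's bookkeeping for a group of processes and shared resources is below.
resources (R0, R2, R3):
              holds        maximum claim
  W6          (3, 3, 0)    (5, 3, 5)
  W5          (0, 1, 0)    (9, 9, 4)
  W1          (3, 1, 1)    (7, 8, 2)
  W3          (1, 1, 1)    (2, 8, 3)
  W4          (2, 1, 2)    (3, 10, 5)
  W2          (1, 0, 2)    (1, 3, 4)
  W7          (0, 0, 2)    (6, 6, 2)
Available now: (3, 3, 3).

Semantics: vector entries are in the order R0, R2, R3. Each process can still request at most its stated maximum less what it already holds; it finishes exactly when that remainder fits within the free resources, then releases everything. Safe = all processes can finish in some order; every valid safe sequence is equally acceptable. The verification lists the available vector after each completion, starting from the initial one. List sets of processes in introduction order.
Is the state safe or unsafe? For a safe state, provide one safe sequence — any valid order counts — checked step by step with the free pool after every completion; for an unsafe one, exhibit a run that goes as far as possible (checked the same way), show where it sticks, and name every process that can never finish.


UNSAFE.
Key observation: the pool after W2, W6, W7 is (7, 6, 7); every surviving request exceeds it in R2, so progress ends there.
The run W2, W6, W7 cannot be extended any further. Verifying each step:
  pool = (3, 3, 3)
  W2 needs (0, 3, 2) <= (3, 3, 3) -> finishes; pool += (1, 0, 2) = (4, 3, 5)
  W6 needs (2, 0, 5) <= (4, 3, 5) -> finishes; pool += (3, 3, 0) = (7, 6, 5)
  W7 needs (6, 6, 0) <= (7, 6, 5) -> finishes; pool += (0, 0, 2) = (7, 6, 7)
  blocked: W5 wants (9, 8, 4), pool (7, 6, 7) — not enough R0 and R2
  blocked: W1 wants (4, 7, 1), pool (7, 6, 7) — not enough R2
  blocked: W3 wants (1, 7, 2), pool (7, 6, 7) — not enough R2
  blocked: W4 wants (1, 9, 3), pool (7, 6, 7) — not enough R2
Permanently blocked: W5, W1, W3 and W4.


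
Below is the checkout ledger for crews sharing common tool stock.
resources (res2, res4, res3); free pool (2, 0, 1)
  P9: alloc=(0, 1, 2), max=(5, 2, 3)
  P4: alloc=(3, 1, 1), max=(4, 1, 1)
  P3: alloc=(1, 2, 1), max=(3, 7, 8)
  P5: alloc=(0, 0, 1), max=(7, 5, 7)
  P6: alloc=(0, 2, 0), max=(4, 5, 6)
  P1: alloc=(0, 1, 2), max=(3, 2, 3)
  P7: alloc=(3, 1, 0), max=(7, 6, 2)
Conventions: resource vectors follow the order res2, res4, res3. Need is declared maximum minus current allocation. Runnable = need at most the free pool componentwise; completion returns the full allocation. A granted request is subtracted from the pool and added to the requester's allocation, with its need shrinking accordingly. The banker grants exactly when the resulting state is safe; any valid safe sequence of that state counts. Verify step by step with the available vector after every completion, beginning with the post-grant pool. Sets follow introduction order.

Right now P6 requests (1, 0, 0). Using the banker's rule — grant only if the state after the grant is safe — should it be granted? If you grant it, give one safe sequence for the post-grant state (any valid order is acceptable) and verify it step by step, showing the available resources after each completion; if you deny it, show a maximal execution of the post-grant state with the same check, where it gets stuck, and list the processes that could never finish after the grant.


DENY: after the grant no complete ordering would exist.
Key observation: after P4, P1 the pool peaks at (4, 2, 4), and each blocked process is short somewhere: P9 on res2; P3 on res4, res3; P5 on res2, res4, res3; P6 on res4, res3; P7 on res4.
Pretend the grant happened; the run P4, P1 goes as far as possible. Walking it through:
  pool = (1, 0, 1)
  run P4 (needs (1, 0, 0), free (1, 0, 1)); after release of (3, 1, 1) the pool is (4, 1, 2)
  run P1 (needs (3, 1, 1), free (4, 1, 2)); after release of (0, 1, 2) the pool is (4, 2, 4)
  P9 still needs (5, 1, 1) but only (4, 2, 4) is free — short on res2
  P3 still needs (2, 5, 7) but only (4, 2, 4) is free — short on res4 and res3
  P5 still needs (7, 5, 6) but only (4, 2, 4) is free — short on res2, res4 and res3
  P6 still needs (3, 3, 6) but only (4, 2, 4) is free — short on res4 and res3
  P7 still needs (4, 5, 2) but only (4, 2, 4) is free — short on res4
Processes that could never finish after the grant: P9, P3, P5, P6 and P7.


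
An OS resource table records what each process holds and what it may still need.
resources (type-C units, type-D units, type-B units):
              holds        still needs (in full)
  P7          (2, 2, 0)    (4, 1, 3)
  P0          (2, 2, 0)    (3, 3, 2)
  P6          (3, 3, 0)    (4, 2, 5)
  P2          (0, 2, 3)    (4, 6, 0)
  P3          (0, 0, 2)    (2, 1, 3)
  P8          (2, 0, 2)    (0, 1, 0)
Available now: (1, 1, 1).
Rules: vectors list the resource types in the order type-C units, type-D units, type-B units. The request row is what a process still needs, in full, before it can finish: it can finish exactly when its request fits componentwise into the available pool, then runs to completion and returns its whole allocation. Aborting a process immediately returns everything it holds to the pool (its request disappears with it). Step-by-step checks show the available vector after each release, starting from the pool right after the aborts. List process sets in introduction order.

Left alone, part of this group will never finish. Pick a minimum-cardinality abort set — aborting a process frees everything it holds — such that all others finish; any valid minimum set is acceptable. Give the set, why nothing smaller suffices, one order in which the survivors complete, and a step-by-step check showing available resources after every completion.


Minimum abort set: P2.
Key observation: the deadlocked P0 becomes finishable only because P2 released (0, 2, 3); it completes at step 2 below.
Minimality: the empty abort set fails — the state is deadlocked as it stands.
One survivor order: P8, P0, P6, P3, P7. Check, step by step (post-abort pool first):
  pool = (1, 3, 4)
  run P8 (needs (0, 1, 0), free (1, 3, 4)); after release of (2, 0, 2) the pool is (3, 3, 6)
  run P0 (needs (3, 3, 2), free (3, 3, 6)); after release of (2, 2, 0) the pool is (5, 5, 6)
  run P6 (needs (4, 2, 5), free (5, 5, 6)); after release of (3, 3, 0) the pool is (8, 8, 6)
  run P3 (needs (2, 1, 3), free (8, 8, 6)); after release of (0, 0, 2) the pool is (8, 8, 8)
  run P7 (needs (4, 1, 3), free (8, 8, 8)); after release of (2, 2, 0) the pool is (10, 10, 8)
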